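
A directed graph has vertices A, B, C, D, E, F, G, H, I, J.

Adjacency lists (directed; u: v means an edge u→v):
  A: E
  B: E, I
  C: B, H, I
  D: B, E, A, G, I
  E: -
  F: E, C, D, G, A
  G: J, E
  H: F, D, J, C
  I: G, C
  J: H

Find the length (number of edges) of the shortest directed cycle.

2

For each vertex v, BFS finds the shortest path from v back to v.
The shortest such closed walk is C → H → C, length 2.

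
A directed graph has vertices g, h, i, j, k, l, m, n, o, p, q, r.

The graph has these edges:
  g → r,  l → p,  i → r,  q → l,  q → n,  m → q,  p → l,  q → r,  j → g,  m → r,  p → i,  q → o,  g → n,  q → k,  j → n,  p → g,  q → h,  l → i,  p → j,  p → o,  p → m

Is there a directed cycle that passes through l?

Yes

l is on a cycle iff l can reach itself via ≥1 edge.
l → p → l — yes.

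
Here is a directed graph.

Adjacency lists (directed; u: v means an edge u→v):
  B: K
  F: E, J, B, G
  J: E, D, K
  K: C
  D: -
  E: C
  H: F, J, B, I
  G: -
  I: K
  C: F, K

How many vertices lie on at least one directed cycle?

A vertex is on a directed cycle iff it belongs to a strongly connected component of size ≥ 2 (or has a self-loop).
The vertices on cycles are {B, C, E, F, J, K} — 6 in total.

6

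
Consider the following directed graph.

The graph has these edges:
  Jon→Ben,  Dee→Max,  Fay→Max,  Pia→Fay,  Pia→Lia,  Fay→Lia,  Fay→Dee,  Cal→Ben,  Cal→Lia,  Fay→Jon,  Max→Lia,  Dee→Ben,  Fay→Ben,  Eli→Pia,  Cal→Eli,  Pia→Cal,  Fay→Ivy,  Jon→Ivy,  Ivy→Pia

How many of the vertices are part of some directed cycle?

6

A vertex is on a directed cycle iff it belongs to a strongly connected component of size ≥ 2 (or has a self-loop).
The vertices on cycles are {Cal, Eli, Fay, Ivy, Jon, Pia} — 6 in total.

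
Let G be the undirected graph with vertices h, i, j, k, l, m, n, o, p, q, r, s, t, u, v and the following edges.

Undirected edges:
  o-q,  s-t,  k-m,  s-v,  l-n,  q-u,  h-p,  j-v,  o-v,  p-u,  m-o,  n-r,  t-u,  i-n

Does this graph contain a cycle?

DFS, tracking each vertex's parent; an edge to a visited non-parent vertex closes a cycle.
Start from m:
visit m (parent –)
  visit o (parent m)
    visit v (parent o)
      visit s (parent v)
        s–v: parent, skip
        visit t (parent s)
          visit u (parent t)
            visit q (parent u)
              q–u: parent, skip
              q–o: o visited and ≠ parent → cycle
Cycle: o – v – s – t – u – q – o.

Yes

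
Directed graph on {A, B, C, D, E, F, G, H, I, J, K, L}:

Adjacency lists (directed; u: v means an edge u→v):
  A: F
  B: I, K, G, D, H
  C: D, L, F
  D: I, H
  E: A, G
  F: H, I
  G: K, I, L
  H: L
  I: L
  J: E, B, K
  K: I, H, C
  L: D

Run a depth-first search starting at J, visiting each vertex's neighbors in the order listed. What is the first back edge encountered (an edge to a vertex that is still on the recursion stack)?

DFS from J (visiting each vertex's neighbors in the order listed); mark gray on enter, black on exit:
J gray
  E gray
    A gray
      F gray
        H gray
          L gray
            D gray
              I gray
                I→L: L is gray → back edge
First back edge: I → L.

I->L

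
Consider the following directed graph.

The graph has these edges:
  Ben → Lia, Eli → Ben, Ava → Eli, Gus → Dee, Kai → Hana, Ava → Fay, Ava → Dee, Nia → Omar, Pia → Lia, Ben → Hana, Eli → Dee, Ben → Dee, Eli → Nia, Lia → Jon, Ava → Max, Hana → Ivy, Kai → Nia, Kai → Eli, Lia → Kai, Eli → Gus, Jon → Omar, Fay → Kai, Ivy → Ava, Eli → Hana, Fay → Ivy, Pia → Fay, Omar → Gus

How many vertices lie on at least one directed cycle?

8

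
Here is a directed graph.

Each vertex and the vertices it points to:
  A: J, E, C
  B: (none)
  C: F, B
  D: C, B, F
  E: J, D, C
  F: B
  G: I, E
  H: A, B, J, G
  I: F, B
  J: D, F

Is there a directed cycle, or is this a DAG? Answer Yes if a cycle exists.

No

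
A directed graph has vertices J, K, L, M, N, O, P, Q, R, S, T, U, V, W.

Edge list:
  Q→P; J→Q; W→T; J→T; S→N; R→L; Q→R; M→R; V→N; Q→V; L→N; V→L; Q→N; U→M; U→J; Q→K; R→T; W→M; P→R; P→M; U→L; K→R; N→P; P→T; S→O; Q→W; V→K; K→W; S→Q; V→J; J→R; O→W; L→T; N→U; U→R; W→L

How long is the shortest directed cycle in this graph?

3

For each vertex v, BFS finds the shortest path from v back to v.
The shortest such closed walk is Q → V → J → Q, length 3.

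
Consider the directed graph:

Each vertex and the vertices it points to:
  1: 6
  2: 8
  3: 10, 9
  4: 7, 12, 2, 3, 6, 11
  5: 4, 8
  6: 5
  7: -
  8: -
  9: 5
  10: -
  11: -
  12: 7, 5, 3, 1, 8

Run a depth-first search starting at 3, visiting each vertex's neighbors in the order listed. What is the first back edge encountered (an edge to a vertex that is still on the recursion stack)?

DFS from 3 (visiting each vertex's neighbors in the order listed); mark gray on enter, black on exit:
3 gray
  10 gray
  10 black
  9 gray
    5 gray
      4 gray
        7 gray
        7 black
        12 gray
          12→7: 7 black — skip
          12→5: 5 is gray → back edge
First back edge: 12 → 5.

12->5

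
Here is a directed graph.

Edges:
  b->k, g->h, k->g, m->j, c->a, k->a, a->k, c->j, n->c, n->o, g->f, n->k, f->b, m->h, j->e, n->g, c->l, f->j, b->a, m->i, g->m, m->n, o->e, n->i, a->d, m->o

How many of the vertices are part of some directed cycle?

8

A vertex is on a directed cycle iff it belongs to a strongly connected component of size ≥ 2 (or has a self-loop).
The vertices on cycles are {a, b, c, f, g, k, m, n} — 8 in total.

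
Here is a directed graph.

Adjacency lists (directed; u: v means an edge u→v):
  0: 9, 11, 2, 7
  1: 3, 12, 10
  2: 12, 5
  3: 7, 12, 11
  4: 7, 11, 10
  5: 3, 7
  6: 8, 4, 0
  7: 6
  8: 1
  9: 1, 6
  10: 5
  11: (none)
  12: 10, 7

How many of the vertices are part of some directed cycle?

12

A vertex is on a directed cycle iff it belongs to a strongly connected component of size ≥ 2 (or has a self-loop).
The vertices on cycles are {0, 1, 2, 3, 4, 5, 6, 7, 8, 9, 10, 12} — 12 in total.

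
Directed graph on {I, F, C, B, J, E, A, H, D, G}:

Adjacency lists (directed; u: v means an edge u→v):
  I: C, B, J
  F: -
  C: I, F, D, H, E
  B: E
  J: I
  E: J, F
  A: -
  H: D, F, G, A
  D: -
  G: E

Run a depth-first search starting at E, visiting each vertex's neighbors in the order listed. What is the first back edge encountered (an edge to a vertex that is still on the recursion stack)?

C->I

DFS from E (visiting each vertex's neighbors in the order listed); mark gray on enter, black on exit:
E gray
  J gray
    I gray
      C gray
        C→I: I is gray → back edge
First back edge: C → I.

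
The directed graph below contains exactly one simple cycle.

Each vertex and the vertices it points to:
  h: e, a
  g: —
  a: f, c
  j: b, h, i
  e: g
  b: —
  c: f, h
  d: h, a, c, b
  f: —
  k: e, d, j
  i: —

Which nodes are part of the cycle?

a, c, h

DFS with gray/black marking from h:
h gray
  e gray
    g gray
    g black
  e black
  a gray
    f gray
    f black
    c gray
      c→f: f black — skip
      c→h: h is gray → back edge
Back edge closes the cycle h → a → c → h; its vertices are {a, c, h}.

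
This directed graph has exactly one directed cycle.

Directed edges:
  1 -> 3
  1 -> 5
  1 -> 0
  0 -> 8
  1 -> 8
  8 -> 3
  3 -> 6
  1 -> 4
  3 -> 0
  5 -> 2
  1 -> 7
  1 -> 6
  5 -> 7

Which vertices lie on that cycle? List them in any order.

0, 3, 8

DFS with gray/black marking from 3:
3 gray
  6 gray
  6 black
  0 gray
    8 gray
      8→3: 3 is gray → back edge
Back edge closes the cycle 3 → 0 → 8 → 3; its vertices are {0, 3, 8}.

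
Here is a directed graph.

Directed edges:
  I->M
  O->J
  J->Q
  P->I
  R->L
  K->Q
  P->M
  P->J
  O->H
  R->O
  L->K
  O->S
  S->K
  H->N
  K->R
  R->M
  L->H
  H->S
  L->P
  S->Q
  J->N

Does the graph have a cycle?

Yes

DFS with white/gray/black marking, starting from P:
P gray
  J gray
    N gray
    N black
    Q gray
    Q black
  J black
  I gray
    M gray
    M black
  I black
  P→M: M black — skip
P black
H gray
  S gray
    K gray
      R gray
        R→M: M black — skip
        L gray
          L→K: K is gray → back edge
Back edge found, so a cycle exists: K → R → L → K.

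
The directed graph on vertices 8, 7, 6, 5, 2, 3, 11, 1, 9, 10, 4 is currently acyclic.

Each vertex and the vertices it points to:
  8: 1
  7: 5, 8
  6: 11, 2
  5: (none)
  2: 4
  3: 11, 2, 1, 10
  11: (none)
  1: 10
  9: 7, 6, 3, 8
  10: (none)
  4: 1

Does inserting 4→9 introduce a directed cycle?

Yes

Adding 4→9 creates a cycle iff 9 can already reach 4.
Path from 9: 9 → 3 → 2 → 4.
So 9 → … → 4 → 9 is a cycle.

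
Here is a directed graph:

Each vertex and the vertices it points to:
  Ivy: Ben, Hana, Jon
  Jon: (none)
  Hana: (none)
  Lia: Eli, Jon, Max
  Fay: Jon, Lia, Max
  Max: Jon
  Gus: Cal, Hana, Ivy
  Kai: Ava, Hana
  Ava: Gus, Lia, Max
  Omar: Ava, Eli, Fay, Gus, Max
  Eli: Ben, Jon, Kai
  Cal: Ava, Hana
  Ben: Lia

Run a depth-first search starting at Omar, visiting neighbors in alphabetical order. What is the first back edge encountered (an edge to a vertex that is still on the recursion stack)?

Cal->Ava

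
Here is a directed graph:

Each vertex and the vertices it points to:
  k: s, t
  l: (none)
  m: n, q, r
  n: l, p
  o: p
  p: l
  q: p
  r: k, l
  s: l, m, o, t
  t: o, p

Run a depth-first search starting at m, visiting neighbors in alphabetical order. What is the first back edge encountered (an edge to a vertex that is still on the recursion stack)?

s→m

DFS from m (visiting neighbors in alphabetical order); mark gray on enter, black on exit:
m gray
  n gray
    l gray
    l black
    p gray
      p→l: l black — skip
    p black
  n black
  q gray
    q→p: p black — skip
  q black
  r gray
    k gray
      s gray
        s→l: l black — skip
        s→m: m is gray → back edge
First back edge: s → m.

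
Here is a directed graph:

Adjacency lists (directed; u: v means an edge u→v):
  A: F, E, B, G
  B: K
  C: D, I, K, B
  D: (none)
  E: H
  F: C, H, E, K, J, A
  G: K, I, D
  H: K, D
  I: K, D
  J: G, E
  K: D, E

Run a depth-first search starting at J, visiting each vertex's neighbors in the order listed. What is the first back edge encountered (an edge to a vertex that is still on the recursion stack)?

H->K

DFS from J (visiting each vertex's neighbors in the order listed); mark gray on enter, black on exit:
J gray
  G gray
    K gray
      D gray
      D black
      E gray
        H gray
          H→K: K is gray → back edge
First back edge: H → K.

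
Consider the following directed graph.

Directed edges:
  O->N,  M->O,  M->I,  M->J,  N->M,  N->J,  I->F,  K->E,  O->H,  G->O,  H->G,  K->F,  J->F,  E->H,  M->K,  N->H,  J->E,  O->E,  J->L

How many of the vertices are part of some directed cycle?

8

A vertex is on a directed cycle iff it belongs to a strongly connected component of size ≥ 2 (or has a self-loop).
The vertices on cycles are {E, G, H, J, K, M, N, O} — 8 in total.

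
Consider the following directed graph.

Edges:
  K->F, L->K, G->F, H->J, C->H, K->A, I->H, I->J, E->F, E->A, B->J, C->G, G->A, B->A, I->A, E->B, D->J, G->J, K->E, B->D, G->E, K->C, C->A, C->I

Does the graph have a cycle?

No

DFS with white/gray/black marking, starting from H:
H gray
  J gray
  J black
H black
A gray
A black
B gray
  B→A: A black — skip
  D gray
    D→J: J black — skip
  D black
  B→J: J black — skip
B black
C gray
  C→A: A black — skip
  C→H: H black — skip
  I gray
    I→A: A black — skip
    I→J: J black — skip
    I→H: H black — skip
  I black
  G gray
    G→J: J black — skip
    F gray
    F black
    E gray
      E→A: A black — skip
      E→F: F black — skip
      E→B: B black — skip
    E black
    G→A: A black — skip
  G black
C black
K gray
  K→F: F black — skip
  K→A: A black — skip
  K→E: E black — skip
  K→C: C black — skip
K black
L gray
  L→K: K black — skip
L black
Every edge goes to a white or black vertex — no back edge, so the graph is acyclic.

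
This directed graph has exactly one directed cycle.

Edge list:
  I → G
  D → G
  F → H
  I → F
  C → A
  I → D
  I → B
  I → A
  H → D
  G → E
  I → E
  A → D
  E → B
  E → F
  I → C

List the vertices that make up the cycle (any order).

DFS with gray/black marking from G:
G gray
  E gray
    F gray
      H gray
        D gray
          D→G: G is gray → back edge
Back edge closes the cycle G → E → F → H → D → G; its vertices are {D, E, F, G, H}.

D, E, F, G, H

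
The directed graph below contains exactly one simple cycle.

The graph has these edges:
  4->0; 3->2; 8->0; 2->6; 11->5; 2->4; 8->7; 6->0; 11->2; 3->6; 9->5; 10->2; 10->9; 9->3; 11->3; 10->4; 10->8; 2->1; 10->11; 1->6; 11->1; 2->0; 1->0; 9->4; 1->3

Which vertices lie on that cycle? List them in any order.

1, 2, 3

DFS with gray/black marking from 2:
2 gray
  0 gray
  0 black
  4 gray
    4→0: 0 black — skip
  4 black
  1 gray
    6 gray
      6→0: 0 black — skip
    6 black
    3 gray
      3→2: 2 is gray → back edge
Back edge closes the cycle 2 → 1 → 3 → 2; its vertices are {1, 2, 3}.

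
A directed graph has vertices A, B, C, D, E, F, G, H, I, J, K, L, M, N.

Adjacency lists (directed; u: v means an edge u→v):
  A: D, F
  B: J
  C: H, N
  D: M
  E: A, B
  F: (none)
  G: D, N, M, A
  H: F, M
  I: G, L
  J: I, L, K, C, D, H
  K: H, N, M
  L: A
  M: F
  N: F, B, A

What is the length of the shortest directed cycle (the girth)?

4

For each vertex v, BFS finds the shortest path from v back to v.
The shortest such closed walk is B → J → C → N → B, length 4.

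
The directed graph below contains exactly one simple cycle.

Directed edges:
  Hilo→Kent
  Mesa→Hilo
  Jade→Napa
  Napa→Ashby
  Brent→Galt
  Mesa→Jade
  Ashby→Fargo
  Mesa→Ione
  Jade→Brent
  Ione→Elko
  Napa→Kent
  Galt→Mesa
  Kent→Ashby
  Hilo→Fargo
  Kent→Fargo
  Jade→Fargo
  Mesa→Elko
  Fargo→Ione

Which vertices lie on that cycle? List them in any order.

Galt, Jade, Mesa, Brent

DFS with gray/black marking from Mesa:
Mesa gray
  Jade gray
    Fargo gray
      Ione gray
        Elko gray
        Elko black
      Ione black
    Fargo black
    Napa gray
      Ashby gray
        Ashby→Fargo: Fargo black — skip
      Ashby black
      Kent gray
        Kent→Fargo: Fargo black — skip
        Kent→Ashby: Ashby black — skip
      Kent black
    Napa black
    Brent gray
      Galt gray
        Galt→Mesa: Mesa is gray → back edge
Back edge closes the cycle Mesa → Jade → Brent → Galt → Mesa; its vertices are {Galt, Jade, Mesa, Brent}.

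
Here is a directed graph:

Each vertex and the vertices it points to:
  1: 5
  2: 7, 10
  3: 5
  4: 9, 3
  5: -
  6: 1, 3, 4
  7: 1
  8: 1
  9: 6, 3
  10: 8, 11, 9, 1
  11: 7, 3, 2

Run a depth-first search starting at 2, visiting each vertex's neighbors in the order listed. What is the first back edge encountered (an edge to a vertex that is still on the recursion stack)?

DFS from 2 (visiting each vertex's neighbors in the order listed); mark gray on enter, black on exit:
2 gray
  7 gray
    1 gray
      5 gray
      5 black
    1 black
  7 black
  10 gray
    8 gray
      8→1: 1 black — skip
    8 black
    11 gray
      11→7: 7 black — skip
      3 gray
        3→5: 5 black — skip
      3 black
      11→2: 2 is gray → back edge
First back edge: 11 → 2.

11->2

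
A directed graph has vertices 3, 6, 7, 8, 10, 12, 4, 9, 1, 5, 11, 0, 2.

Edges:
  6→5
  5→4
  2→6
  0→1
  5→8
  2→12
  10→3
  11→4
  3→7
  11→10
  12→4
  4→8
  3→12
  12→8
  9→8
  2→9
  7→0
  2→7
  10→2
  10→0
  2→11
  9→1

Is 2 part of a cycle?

Yes

2 is on a cycle iff 2 can reach itself via ≥1 edge.
2 → 11 → 10 → 2 — yes.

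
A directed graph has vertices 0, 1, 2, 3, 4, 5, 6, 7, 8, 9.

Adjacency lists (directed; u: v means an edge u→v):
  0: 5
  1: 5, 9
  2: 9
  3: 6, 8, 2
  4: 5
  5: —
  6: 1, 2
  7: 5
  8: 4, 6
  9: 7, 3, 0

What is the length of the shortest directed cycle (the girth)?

3

For each vertex v, BFS finds the shortest path from v back to v.
The shortest such closed walk is 3 → 2 → 9 → 3, length 3.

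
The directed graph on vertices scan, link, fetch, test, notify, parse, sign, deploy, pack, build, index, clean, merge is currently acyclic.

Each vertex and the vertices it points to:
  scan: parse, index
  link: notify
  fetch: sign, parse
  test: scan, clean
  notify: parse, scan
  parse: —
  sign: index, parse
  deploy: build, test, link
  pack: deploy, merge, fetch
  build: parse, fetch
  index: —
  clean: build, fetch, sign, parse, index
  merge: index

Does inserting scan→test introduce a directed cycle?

Yes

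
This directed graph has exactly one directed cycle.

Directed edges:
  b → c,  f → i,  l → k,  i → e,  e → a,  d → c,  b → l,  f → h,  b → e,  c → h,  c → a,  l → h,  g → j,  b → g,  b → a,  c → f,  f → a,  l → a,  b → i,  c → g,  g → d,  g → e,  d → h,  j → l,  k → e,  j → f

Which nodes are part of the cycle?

DFS with gray/black marking from g:
g gray
  e gray
    a gray
    a black
  e black
  d gray
    c gray
      f gray
        i gray
          i→e: e black — skip
        i black
        f→a: a black — skip
        h gray
        h black
      f black
      c→a: a black — skip
      c→h: h black — skip
      c→g: g is gray → back edge
Back edge closes the cycle g → d → c → g; its vertices are {c, d, g}.

c, d, g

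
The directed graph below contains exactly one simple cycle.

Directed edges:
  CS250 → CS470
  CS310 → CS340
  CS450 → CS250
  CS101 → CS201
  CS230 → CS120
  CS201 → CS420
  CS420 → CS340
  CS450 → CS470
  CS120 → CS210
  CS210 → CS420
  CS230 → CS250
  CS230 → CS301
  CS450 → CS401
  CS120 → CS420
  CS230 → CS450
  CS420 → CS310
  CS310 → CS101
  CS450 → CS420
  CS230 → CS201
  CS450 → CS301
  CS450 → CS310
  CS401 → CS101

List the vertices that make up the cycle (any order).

DFS with gray/black marking from CS310:
CS310 gray
  CS340 gray
  CS340 black
  CS101 gray
    CS201 gray
      CS420 gray
        CS420→CS340: CS340 black — skip
        CS420→CS310: CS310 is gray → back edge
Back edge closes the cycle CS310 → CS101 → CS201 → CS420 → CS310; its vertices are {CS101, CS201, CS310, CS420}.

CS101, CS201, CS310, CS420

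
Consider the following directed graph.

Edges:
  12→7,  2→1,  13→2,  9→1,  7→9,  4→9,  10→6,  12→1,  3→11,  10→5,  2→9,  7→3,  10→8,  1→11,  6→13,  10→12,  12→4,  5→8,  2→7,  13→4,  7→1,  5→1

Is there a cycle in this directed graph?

DFS with white/gray/black marking, starting from 8:
8 gray
8 black
1 gray
  11 gray
  11 black
1 black
2 gray
  2→1: 1 black — skip
  7 gray
    3 gray
      3→11: 11 black — skip
    3 black
    7→1: 1 black — skip
    9 gray
      9→1: 1 black — skip
    9 black
  7 black
  2→9: 9 black — skip
2 black
4 gray
  4→9: 9 black — skip
4 black
5 gray
  5→8: 8 black — skip
  5→1: 1 black — skip
5 black
6 gray
  13 gray
    13→2: 2 black — skip
    13→4: 4 black — skip
  13 black
6 black
10 gray
  12 gray
    12→1: 1 black — skip
    12→4: 4 black — skip
    12→7: 7 black — skip
  12 black
  10→6: 6 black — skip
  10→5: 5 black — skip
  10→8: 8 black — skip
10 black
Every edge goes to a white or black vertex — no back edge, so the graph is acyclic.

No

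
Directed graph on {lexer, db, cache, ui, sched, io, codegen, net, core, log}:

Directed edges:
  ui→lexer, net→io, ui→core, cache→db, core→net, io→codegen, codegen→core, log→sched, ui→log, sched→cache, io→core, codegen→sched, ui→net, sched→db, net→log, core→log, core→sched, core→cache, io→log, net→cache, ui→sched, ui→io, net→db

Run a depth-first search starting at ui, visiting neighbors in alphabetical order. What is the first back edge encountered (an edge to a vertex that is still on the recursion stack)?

codegen→core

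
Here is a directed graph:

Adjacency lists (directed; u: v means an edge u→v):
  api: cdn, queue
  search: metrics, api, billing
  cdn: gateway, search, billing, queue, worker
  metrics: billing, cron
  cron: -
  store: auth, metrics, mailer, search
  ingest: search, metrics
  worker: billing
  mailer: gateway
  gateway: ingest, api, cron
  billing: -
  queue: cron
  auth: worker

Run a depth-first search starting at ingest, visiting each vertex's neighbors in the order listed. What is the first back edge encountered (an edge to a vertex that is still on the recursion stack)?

gateway→ingest

DFS from ingest (visiting each vertex's neighbors in the order listed); mark gray on enter, black on exit:
ingest gray
  search gray
    metrics gray
      billing gray
      billing black
      cron gray
      cron black
    metrics black
    api gray
      cdn gray
        gateway gray
          gateway→ingest: ingest is gray → back edge
First back edge: gateway → ingest.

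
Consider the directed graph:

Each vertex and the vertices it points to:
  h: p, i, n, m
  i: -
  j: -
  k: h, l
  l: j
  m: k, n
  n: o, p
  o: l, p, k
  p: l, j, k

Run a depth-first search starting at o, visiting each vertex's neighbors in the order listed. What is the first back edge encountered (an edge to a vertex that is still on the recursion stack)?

DFS from o (visiting each vertex's neighbors in the order listed); mark gray on enter, black on exit:
o gray
  l gray
    j gray
    j black
  l black
  p gray
    p→l: l black — skip
    p→j: j black — skip
    k gray
      h gray
        h→p: p is gray → back edge
First back edge: h → p.

h→p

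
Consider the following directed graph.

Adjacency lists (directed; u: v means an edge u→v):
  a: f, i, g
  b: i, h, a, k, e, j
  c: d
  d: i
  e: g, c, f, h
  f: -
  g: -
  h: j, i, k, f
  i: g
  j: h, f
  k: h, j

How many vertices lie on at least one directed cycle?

3

A vertex is on a directed cycle iff it belongs to a strongly connected component of size ≥ 2 (or has a self-loop).
The vertices on cycles are {h, j, k} — 3 in total.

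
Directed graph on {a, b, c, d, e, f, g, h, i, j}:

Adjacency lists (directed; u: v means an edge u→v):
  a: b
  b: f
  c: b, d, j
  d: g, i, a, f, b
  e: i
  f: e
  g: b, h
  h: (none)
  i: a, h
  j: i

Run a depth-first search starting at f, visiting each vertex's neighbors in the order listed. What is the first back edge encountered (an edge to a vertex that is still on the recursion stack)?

DFS from f (visiting each vertex's neighbors in the order listed); mark gray on enter, black on exit:
f gray
  e gray
    i gray
      a gray
        b gray
          b→f: f is gray → back edge
First back edge: b → f.

b→f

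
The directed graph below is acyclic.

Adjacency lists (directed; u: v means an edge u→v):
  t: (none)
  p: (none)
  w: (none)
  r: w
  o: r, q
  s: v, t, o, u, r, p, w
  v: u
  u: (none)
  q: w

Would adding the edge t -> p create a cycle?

No

Adding t→p creates a cycle iff p can already reach t.
Explore from p: no path reaches t. The graph stays acyclic.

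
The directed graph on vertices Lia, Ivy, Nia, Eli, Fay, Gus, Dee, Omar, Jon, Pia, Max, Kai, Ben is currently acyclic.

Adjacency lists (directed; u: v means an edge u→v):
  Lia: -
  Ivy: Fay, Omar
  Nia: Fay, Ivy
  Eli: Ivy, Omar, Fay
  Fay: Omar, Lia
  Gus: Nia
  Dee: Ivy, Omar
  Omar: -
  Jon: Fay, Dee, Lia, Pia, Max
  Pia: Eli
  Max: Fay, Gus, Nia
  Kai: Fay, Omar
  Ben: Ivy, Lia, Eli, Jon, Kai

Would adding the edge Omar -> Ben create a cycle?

Adding Omar→Ben creates a cycle iff Ben can already reach Omar.
Path from Ben: Ben → Kai → Omar.
So Ben → … → Omar → Ben is a cycle.

Yes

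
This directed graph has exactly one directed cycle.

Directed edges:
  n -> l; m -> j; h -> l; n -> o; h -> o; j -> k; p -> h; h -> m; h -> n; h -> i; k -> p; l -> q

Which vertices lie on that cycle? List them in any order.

h, j, k, m, p

DFS with gray/black marking from h:
h gray
  i gray
  i black
  m gray
    j gray
      k gray
        p gray
          p→h: h is gray → back edge
Back edge closes the cycle h → m → j → k → p → h; its vertices are {h, j, k, m, p}.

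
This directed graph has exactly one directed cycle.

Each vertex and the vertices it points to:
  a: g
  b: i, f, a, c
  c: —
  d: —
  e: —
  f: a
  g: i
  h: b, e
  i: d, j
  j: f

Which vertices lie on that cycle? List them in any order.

DFS with gray/black marking from a:
a gray
  g gray
    i gray
      d gray
      d black
      j gray
        f gray
          f→a: a is gray → back edge
Back edge closes the cycle a → g → i → j → f → a; its vertices are {a, f, g, i, j}.

a, f, g, i, j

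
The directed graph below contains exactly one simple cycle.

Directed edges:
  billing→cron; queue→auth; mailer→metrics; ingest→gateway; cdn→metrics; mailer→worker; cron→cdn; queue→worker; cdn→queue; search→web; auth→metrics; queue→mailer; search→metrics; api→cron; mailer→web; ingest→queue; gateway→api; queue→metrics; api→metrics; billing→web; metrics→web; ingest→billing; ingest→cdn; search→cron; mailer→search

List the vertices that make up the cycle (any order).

cdn, cron, queue, mailer, search

DFS with gray/black marking from queue:
queue gray
  mailer gray
    search gray
      cron gray
        cdn gray
          cdn→queue: queue is gray → back edge
Back edge closes the cycle queue → mailer → search → cron → cdn → queue; its vertices are {cdn, cron, queue, mailer, search}.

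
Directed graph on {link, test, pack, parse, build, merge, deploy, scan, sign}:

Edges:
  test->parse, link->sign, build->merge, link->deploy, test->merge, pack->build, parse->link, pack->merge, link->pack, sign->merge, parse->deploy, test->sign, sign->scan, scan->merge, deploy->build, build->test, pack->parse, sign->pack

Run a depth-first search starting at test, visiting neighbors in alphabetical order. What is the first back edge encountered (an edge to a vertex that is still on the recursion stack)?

DFS from test (visiting neighbors in alphabetical order); mark gray on enter, black on exit:
test gray
  merge gray
  merge black
  parse gray
    deploy gray
      build gray
        build→merge: merge black — skip
        build→test: test is gray → back edge
First back edge: build → test.

build→test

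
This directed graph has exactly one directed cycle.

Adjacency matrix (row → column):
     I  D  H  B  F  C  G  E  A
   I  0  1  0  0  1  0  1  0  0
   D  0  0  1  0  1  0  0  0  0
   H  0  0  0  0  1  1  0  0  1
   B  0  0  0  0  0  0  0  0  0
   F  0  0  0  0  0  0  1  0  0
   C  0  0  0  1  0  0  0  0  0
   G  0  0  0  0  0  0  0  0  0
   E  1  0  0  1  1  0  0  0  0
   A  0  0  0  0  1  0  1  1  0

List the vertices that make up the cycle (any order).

A, D, E, H, I

DFS with gray/black marking from H:
H gray
  F gray
    G gray
    G black
  F black
  A gray
    A→F: F black — skip
    E gray
      I gray
        D gray
          D→F: F black — skip
          D→H: H is gray → back edge
Back edge closes the cycle H → A → E → I → D → H; its vertices are {A, D, E, H, I}.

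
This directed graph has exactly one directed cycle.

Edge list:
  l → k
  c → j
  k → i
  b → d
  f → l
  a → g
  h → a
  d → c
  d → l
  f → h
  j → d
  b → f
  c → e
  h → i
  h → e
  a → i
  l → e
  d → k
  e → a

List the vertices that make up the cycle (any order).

c, d, j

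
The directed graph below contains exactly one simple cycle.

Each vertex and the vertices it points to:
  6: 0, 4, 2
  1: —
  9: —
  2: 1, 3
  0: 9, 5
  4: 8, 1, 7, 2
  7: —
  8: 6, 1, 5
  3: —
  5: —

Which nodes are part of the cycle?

DFS with gray/black marking from 4:
4 gray
  8 gray
    6 gray
      0 gray
        9 gray
        9 black
        5 gray
        5 black
      0 black
      6→4: 4 is gray → back edge
Back edge closes the cycle 4 → 8 → 6 → 4; its vertices are {4, 6, 8}.

4, 6, 8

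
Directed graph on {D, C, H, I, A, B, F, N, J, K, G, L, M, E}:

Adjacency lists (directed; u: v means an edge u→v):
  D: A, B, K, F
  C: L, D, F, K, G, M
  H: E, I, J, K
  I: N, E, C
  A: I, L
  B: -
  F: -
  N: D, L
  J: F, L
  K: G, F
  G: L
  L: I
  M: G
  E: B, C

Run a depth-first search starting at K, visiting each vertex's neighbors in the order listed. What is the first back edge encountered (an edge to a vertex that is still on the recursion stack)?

A->I

DFS from K (visiting each vertex's neighbors in the order listed); mark gray on enter, black on exit:
K gray
  G gray
    L gray
      I gray
        N gray
          D gray
            A gray
              A→I: I is gray → back edge
First back edge: A → I.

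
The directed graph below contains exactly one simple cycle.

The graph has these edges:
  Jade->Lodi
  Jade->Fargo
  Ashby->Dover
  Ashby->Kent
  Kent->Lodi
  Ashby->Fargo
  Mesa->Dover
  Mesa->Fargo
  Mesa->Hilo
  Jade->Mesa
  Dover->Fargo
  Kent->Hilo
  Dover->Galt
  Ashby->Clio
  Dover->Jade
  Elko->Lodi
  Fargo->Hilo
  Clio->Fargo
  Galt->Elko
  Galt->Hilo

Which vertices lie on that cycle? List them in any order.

DFS with gray/black marking from Dover:
Dover gray
  Fargo gray
    Hilo gray
    Hilo black
  Fargo black
  Jade gray
    Lodi gray
    Lodi black
    Mesa gray
      Mesa→Dover: Dover is gray → back edge
Back edge closes the cycle Dover → Jade → Mesa → Dover; its vertices are {Jade, Mesa, Dover}.

Jade, Mesa, Dover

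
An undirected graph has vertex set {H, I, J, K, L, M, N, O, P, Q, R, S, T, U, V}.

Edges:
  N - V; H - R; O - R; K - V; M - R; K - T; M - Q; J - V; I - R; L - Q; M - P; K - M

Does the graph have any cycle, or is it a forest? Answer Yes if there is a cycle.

No

DFS, tracking each vertex's parent; an edge to a visited non-parent vertex closes a cycle.
Start from N:
visit N (parent –)
  visit V (parent N)
    visit J (parent V)
      J–V: parent, skip
    visit K (parent V)
      visit M (parent K)
        visit P (parent M)
          P–M: parent, skip
        visit R (parent M)
          visit O (parent R)
            O–R: parent, skip
          visit H (parent R)
            H–R: parent, skip
          R–M: parent, skip
          visit I (parent R)
            I–R: parent, skip
        M–K: parent, skip
        visit Q (parent M)
          visit L (parent Q)
            L–Q: parent, skip
          Q–M: parent, skip
      visit T (parent K)
        T–K: parent, skip
      K–V: parent, skip
    V–N: parent, skip
visit S (parent –)
visit U (parent –)
No non-parent visited neighbor found — the graph is a forest.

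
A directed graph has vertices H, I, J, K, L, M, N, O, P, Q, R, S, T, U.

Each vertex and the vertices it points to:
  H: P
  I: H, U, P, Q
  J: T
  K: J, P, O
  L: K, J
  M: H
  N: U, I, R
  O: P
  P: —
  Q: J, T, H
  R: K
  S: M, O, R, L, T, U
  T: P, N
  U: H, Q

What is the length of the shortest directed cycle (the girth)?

4

For each vertex v, BFS finds the shortest path from v back to v.
The shortest such closed walk is T → N → I → Q → T, length 4.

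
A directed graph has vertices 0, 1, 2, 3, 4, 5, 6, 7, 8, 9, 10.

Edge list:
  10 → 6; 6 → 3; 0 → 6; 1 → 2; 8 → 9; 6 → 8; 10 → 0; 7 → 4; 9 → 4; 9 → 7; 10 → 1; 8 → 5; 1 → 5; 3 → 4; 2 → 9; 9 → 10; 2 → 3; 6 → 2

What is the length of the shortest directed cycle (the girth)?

4

For each vertex v, BFS finds the shortest path from v back to v.
The shortest such closed walk is 10 → 1 → 2 → 9 → 10, length 4.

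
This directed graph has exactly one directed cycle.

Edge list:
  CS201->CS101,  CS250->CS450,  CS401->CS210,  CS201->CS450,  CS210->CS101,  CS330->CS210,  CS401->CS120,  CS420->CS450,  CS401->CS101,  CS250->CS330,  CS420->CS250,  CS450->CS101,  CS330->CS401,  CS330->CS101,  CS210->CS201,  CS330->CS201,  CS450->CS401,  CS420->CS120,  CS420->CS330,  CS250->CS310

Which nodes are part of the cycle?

DFS with gray/black marking from CS201:
CS201 gray
  CS101 gray
  CS101 black
  CS450 gray
    CS450→CS101: CS101 black — skip
    CS401 gray
      CS210 gray
        CS210→CS201: CS201 is gray → back edge
Back edge closes the cycle CS201 → CS450 → CS401 → CS210 → CS201; its vertices are {CS201, CS210, CS401, CS450}.

CS201, CS210, CS401, CS450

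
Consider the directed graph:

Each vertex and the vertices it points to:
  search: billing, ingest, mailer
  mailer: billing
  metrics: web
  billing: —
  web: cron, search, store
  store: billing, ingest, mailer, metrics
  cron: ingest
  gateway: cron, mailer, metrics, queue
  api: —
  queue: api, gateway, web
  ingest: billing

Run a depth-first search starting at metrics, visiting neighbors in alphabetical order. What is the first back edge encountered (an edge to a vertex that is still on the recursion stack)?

store→metrics

DFS from metrics (visiting neighbors in alphabetical order); mark gray on enter, black on exit:
metrics gray
  web gray
    cron gray
      ingest gray
        billing gray
        billing black
      ingest black
    cron black
    search gray
      search→billing: billing black — skip
      search→ingest: ingest black — skip
      mailer gray
        mailer→billing: billing black — skip
      mailer black
    search black
    store gray
      store→billing: billing black — skip
      store→ingest: ingest black — skip
      store→mailer: mailer black — skip
      store→metrics: metrics is gray → back edge
First back edge: store → metrics.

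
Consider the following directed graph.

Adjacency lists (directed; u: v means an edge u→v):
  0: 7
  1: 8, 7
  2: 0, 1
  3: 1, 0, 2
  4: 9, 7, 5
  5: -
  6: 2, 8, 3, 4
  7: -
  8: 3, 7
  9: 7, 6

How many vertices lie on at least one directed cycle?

A vertex is on a directed cycle iff it belongs to a strongly connected component of size ≥ 2 (or has a self-loop).
The vertices on cycles are {1, 2, 3, 4, 6, 8, 9} — 7 in total.

7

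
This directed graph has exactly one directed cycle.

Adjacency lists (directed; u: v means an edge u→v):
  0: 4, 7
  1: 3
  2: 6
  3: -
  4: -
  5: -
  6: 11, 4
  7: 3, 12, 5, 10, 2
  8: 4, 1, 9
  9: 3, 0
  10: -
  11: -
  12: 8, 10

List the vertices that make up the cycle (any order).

0, 7, 8, 9, 12

DFS with gray/black marking from 7:
7 gray
  3 gray
  3 black
  12 gray
    8 gray
      4 gray
      4 black
      1 gray
        1→3: 3 black — skip
      1 black
      9 gray
        9→3: 3 black — skip
        0 gray
          0→4: 4 black — skip
          0→7: 7 is gray → back edge
Back edge closes the cycle 7 → 12 → 8 → 9 → 0 → 7; its vertices are {0, 7, 8, 9, 12}.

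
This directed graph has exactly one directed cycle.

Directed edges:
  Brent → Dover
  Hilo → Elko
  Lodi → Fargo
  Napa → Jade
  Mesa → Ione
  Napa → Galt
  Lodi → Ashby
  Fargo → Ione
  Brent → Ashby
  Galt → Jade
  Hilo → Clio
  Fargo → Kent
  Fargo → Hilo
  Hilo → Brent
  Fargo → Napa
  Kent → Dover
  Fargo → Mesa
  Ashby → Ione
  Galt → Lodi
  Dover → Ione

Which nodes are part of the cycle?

DFS with gray/black marking from Fargo:
Fargo gray
  Ione gray
  Ione black
  Hilo gray
    Brent gray
      Dover gray
        Dover→Ione: Ione black — skip
      Dover black
      Ashby gray
        Ashby→Ione: Ione black — skip
      Ashby black
    Brent black
    Clio gray
    Clio black
    Elko gray
    Elko black
  Hilo black
  Mesa gray
    Mesa→Ione: Ione black — skip
  Mesa black
  Kent gray
    Kent→Dover: Dover black — skip
  Kent black
  Napa gray
    Jade gray
    Jade black
    Galt gray
      Lodi gray
        Lodi→Fargo: Fargo is gray → back edge
Back edge closes the cycle Fargo → Napa → Galt → Lodi → Fargo; its vertices are {Galt, Lodi, Napa, Fargo}.

Galt, Lodi, Napa, Fargo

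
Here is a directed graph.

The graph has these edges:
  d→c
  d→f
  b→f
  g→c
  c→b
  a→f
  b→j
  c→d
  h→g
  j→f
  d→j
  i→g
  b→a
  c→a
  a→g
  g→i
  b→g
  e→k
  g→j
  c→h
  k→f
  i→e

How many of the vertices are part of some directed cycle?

A vertex is on a directed cycle iff it belongs to a strongly connected component of size ≥ 2 (or has a self-loop).
The vertices on cycles are {a, b, c, d, g, h, i} — 7 in total.

7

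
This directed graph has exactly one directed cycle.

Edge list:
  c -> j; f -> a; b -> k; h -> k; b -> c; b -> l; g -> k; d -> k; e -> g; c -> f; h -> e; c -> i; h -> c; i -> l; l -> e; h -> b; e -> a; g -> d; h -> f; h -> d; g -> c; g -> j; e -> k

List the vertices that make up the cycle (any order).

DFS with gray/black marking from e:
e gray
  a gray
  a black
  k gray
  k black
  g gray
    g→k: k black — skip
    c gray
      f gray
        f→a: a black — skip
      f black
      j gray
      j black
      i gray
        l gray
          l→e: e is gray → back edge
Back edge closes the cycle e → g → c → i → l → e; its vertices are {c, e, g, i, l}.

c, e, g, i, l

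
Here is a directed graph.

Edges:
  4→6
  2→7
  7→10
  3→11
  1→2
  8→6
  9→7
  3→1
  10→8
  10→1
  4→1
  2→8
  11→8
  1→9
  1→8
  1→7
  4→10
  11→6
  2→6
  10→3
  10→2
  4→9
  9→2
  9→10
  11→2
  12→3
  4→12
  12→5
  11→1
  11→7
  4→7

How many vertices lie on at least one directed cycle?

A vertex is on a directed cycle iff it belongs to a strongly connected component of size ≥ 2 (or has a self-loop).
The vertices on cycles are {1, 2, 3, 7, 9, 10, 11} — 7 in total.

7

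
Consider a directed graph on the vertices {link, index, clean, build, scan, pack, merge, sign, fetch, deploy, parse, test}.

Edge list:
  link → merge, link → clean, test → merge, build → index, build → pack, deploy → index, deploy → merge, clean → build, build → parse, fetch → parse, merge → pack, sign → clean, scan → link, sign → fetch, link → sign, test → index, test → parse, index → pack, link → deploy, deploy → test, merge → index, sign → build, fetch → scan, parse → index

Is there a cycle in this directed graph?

Yes

DFS with white/gray/black marking, starting from deploy:
deploy gray
  test gray
    index gray
      pack gray
      pack black
    index black
    parse gray
      parse→index: index black — skip
    parse black
    merge gray
      merge→index: index black — skip
      merge→pack: pack black — skip
    merge black
  test black
  deploy→index: index black — skip
  deploy→merge: merge black — skip
deploy black
link gray
  clean gray
    build gray
      build→index: index black — skip
      build→pack: pack black — skip
      build→parse: parse black — skip
    build black
  clean black
  sign gray
    sign→build: build black — skip
    sign→clean: clean black — skip
    fetch gray
      fetch→parse: parse black — skip
      scan gray
        scan→link: link is gray → back edge
Back edge found, so a cycle exists: link → sign → fetch → scan → link.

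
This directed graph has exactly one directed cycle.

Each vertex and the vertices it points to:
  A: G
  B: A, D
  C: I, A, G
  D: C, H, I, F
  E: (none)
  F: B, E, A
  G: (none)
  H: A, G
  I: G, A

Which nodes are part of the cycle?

DFS with gray/black marking from B:
B gray
  A gray
    G gray
    G black
  A black
  D gray
    C gray
      I gray
        I→G: G black — skip
        I→A: A black — skip
      I black
      C→A: A black — skip
      C→G: G black — skip
    C black
    H gray
      H→A: A black — skip
      H→G: G black — skip
    H black
    D→I: I black — skip
    F gray
      F→B: B is gray → back edge
Back edge closes the cycle B → D → F → B; its vertices are {B, D, F}.

B, D, F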